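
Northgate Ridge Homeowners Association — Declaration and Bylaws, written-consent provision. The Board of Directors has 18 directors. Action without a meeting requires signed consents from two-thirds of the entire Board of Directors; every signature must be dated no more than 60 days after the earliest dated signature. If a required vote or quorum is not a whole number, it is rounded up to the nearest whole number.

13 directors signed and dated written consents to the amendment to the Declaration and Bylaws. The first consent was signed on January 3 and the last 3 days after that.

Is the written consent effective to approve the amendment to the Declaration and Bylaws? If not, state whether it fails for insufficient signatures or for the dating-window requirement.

Signatures required: two-thirds of 18 — 2/3 of 18 = 12, so 12 needed; 13 signed. Sufficient.
Dating window: the latest signature is 3 days after the earliest; the limit is 60 days. Within the window.

Effective — both the signature and dating-window requirements are satisfied.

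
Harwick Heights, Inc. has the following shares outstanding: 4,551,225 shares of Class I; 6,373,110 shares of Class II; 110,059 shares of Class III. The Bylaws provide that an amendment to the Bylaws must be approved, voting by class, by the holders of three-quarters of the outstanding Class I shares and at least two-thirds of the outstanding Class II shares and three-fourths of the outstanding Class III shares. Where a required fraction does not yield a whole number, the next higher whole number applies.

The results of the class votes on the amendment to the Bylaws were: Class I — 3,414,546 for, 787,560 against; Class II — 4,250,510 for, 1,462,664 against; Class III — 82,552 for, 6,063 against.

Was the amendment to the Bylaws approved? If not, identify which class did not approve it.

Class I: 3/4 of 4551225 = 3413418.75, rounded up to 3413419; 3,413,419 required, 3,414,546 in favor — approved.
Class II: 2/3 of 6373110 = 4248740; 4,248,740 required, 4,250,510 in favor — approved.
Class III: 3/4 of 110059 = 82544.25, rounded up to 82545; 82,545 required, 82,552 in favor — approved.

Approved — every class gave the required vote.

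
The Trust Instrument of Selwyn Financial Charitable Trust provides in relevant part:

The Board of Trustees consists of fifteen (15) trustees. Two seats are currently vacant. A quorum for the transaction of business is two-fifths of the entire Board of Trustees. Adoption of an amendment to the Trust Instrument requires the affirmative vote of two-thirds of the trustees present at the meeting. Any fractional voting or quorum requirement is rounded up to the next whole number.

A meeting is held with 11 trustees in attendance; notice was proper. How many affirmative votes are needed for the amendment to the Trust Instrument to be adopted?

The amendment to the Trust Instrument requires two-thirds of the trustees present (11).
2/3 of 11 = 7.33, rounded up to 8.

8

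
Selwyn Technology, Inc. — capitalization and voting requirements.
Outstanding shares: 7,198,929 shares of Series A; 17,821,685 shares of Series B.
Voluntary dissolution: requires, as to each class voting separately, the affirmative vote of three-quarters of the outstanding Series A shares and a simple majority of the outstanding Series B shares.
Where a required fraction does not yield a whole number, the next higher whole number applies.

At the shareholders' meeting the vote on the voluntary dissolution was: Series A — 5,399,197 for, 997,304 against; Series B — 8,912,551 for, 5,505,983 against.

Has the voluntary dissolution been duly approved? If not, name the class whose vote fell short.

Approved — every class gave the required vote.

Series A: 3/4 of 7198929 = 5399196.75, rounded up to 5399197; 5,399,197 required, 5,399,197 in favor — approved.
Series B: a majority of 17821685 is 8910843; 8,910,843 required, 8,912,551 in favor — approved.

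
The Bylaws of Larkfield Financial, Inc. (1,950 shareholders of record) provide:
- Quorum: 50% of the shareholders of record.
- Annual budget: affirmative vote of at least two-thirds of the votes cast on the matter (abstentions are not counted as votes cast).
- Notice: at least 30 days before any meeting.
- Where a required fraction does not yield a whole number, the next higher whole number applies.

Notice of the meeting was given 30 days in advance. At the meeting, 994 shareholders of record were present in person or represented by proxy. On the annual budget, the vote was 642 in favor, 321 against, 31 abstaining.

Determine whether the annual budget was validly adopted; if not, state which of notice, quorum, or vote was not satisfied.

Notice: 30 days given; 30 required. Satisfied.
Quorum: 50% of 1,950 = 975; 994 present. Satisfied.
Vote: requires two-thirds of the votes cast (994 − 31 abstaining = 963); 2/3 of 963 = 642, so 642 needed; 642 in favor. Satisfied.

Valid — all requirements satisfied.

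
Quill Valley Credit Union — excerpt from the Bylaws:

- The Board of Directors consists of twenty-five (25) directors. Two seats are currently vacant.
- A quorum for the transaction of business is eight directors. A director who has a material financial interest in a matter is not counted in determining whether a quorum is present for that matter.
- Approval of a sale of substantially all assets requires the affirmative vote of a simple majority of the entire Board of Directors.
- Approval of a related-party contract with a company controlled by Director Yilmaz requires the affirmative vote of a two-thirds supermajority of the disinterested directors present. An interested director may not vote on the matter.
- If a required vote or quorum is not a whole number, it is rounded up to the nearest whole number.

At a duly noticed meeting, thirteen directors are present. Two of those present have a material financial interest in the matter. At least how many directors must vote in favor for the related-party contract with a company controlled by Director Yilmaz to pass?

8

The related-party contract with a company controlled by Director Yilmaz requires two-thirds of the disinterested directors present (13 − 2 = 11).
2/3 of 11 = 7.33, rounded up to 8.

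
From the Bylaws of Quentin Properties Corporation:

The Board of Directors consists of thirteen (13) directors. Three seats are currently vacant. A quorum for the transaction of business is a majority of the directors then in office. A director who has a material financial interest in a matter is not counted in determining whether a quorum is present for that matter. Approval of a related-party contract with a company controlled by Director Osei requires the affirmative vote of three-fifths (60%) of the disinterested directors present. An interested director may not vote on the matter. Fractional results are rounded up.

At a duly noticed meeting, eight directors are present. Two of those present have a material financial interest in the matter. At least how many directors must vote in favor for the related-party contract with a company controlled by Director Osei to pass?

The related-party contract with a company controlled by Director Osei requires three-fifths of the disinterested directors present (8 − 2 = 6).
3/5 of 6 = 3.60, rounded up to 4.

4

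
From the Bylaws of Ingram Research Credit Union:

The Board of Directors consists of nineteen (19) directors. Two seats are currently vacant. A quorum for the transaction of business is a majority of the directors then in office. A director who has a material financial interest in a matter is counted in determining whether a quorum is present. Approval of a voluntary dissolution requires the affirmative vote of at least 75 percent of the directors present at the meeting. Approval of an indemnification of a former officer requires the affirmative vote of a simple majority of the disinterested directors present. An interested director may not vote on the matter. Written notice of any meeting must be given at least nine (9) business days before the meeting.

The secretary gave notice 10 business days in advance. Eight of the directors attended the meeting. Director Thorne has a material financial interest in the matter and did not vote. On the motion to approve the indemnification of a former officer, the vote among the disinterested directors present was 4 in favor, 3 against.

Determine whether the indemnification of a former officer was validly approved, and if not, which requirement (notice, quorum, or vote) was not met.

Notice: 10 business days given; 9 required (10 ≥ 9). Satisfied.
Quorum: 8 present (interested directors count toward quorum); quorum is 9. Not satisfied.
Vote: the indemnification of a former officer requires a majority of the disinterested directors present (8 − 1 = 7). A majority of 7 is 4, so 4 affirmative votes are needed; 4 voted in favor. Satisfied. (Moot — without a quorum no business can be validly transacted.)

Invalid — quorum requirement not satisfied.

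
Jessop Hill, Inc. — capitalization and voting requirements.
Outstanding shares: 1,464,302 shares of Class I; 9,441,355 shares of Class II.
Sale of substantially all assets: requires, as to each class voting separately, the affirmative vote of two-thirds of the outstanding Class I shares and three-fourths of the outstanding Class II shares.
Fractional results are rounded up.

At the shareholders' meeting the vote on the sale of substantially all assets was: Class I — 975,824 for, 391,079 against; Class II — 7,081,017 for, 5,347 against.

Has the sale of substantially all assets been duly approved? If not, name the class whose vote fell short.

Class I: 2/3 of 1464302 = 976201.33, rounded up to 976202; 976,202 required, 975,824 in favor — not approved.
Class II: 3/4 of 9441355 = 7081016.25, rounded up to 7081017; 7,081,017 required, 7,081,017 in favor — approved.

Not approved — the Class I shares did not give the required vote.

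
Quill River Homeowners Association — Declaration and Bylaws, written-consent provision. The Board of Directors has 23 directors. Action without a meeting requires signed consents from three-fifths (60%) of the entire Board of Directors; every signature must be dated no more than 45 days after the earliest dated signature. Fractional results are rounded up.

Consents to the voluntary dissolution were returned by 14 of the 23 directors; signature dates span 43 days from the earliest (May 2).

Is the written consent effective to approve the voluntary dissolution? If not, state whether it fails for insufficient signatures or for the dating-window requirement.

Signatures required: three-fifths (60%) of 23 — 3/5 of 23 = 13.80, rounded up to 14, so 14 needed; 14 signed. Sufficient.
Dating window: the latest signature is 43 days after the earliest; the limit is 45 days. Within the window.

Effective — both the signature and dating-window requirements are satisfied.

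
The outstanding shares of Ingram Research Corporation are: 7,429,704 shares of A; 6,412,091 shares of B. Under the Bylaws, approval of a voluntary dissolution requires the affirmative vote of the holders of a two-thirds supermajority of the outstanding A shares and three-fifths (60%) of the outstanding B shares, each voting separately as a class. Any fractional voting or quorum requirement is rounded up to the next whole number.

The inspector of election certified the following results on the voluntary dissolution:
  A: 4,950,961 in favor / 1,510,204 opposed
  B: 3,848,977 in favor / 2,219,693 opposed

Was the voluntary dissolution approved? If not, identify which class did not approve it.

A: 2/3 of 7429704 = 4953136; 4,953,136 required, 4,950,961 in favor — not approved.
B: 3/5 of 6412091 = 3847254.60, rounded up to 3847255; 3,847,255 required, 3,848,977 in favor — approved.

Not approved — the A shares did not give the required vote.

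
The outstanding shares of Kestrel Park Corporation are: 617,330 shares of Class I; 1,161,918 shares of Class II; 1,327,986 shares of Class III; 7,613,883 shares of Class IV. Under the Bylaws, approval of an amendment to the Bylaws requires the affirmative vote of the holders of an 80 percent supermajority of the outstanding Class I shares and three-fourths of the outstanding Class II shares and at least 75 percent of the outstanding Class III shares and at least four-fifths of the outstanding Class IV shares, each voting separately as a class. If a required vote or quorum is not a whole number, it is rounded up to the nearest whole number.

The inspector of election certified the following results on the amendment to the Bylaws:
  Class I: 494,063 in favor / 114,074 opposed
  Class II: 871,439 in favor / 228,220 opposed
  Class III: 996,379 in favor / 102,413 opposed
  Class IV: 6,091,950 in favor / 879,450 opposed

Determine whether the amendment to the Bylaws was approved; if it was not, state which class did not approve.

Approved — every class gave the required vote.

Class I: 4/5 of 617330 = 493864; 493,864 required, 494,063 in favor — approved.
Class II: 3/4 of 1161918 = 871438.50, rounded up to 871439; 871,439 required, 871,439 in favor — approved.
Class III: 3/4 of 1327986 = 995989.50, rounded up to 995990; 995,990 required, 996,379 in favor — approved.
Class IV: 4/5 of 7613883 = 6091106.40, rounded up to 6091107; 6,091,107 required, 6,091,950 in favor — approved.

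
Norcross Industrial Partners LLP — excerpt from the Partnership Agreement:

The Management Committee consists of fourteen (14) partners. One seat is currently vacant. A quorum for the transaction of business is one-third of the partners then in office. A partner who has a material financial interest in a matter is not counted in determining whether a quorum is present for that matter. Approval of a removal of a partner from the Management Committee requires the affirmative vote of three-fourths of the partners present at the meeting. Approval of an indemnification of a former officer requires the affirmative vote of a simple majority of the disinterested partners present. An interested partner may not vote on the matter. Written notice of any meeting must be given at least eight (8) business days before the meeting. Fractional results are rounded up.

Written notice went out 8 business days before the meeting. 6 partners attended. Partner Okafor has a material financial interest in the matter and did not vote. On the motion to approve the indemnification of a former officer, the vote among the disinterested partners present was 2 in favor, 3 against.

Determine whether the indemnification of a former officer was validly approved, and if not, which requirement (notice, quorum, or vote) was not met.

Notice: 8 business days given; 8 required (8 ≥ 8). Satisfied.
Quorum: 6 present, but the 1 interested partner does not count, leaving 5. Quorum is 5. Satisfied.
Vote: the indemnification of a former officer requires a majority of the disinterested partners present (6 − 1 = 5). A majority of 5 is 3, so 3 affirmative votes are needed; 2 voted in favor. Not satisfied.

Invalid — vote requirement not satisfied.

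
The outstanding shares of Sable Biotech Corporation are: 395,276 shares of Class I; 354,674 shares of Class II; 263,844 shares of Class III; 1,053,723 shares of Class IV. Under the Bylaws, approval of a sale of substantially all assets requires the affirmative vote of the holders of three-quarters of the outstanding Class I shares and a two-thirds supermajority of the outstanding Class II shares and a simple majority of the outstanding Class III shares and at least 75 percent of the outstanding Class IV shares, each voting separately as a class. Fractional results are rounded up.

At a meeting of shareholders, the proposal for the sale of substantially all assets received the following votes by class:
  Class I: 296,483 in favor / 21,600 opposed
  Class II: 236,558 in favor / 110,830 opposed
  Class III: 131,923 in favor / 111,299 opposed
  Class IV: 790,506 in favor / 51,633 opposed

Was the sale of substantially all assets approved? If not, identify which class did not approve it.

Class I: 3/4 of 395276 = 296457; 296,457 required, 296,483 in favor — approved.
Class II: 2/3 of 354674 = 236449.33, rounded up to 236450; 236,450 required, 236,558 in favor — approved.
Class III: a majority of 263844 is 131923; 131,923 required, 131,923 in favor — approved.
Class IV: 3/4 of 1053723 = 790292.25, rounded up to 790293; 790,293 required, 790,506 in favor — approved.

Approved — every class gave the required vote.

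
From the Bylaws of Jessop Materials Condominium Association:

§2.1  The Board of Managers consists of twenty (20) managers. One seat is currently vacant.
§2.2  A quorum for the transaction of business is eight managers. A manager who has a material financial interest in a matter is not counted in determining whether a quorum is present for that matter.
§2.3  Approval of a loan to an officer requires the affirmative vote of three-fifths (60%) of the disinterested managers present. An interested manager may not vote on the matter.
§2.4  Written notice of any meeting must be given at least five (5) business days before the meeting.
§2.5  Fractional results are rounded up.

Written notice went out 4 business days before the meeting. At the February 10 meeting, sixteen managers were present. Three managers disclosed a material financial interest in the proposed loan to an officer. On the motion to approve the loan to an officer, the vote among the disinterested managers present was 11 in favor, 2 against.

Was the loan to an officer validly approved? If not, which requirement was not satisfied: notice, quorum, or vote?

Invalid — notice requirement not satisfied.

Notice: 4 business days given; 5 required (4 < 5). Not satisfied.
Quorum: 16 present, but the 3 interested managers do not count, leaving 13. Quorum is 8. Satisfied.
Vote: the loan to an officer requires three-fifths of the disinterested managers present (16 − 3 = 13). 3/5 of 13 = 7.80, rounded up to 8, so 8 affirmative votes are needed; 11 voted in favor. Satisfied.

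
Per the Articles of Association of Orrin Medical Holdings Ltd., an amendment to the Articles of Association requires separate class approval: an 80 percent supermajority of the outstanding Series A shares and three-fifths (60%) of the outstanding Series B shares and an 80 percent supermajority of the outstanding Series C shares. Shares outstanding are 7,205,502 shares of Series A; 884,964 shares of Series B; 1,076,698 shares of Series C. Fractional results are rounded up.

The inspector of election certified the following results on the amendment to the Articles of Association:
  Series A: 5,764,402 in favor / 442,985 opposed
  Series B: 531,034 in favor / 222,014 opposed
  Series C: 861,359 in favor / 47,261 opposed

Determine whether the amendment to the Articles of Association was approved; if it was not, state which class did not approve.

Approved — every class gave the required vote.

Series A: 4/5 of 7205502 = 5764401.60, rounded up to 5764402; 5,764,402 required, 5,764,402 in favor — approved.
Series B: 3/5 of 884964 = 530978.40, rounded up to 530979; 530,979 required, 531,034 in favor — approved.
Series C: 4/5 of 1076698 = 861358.40, rounded up to 861359; 861,359 required, 861,359 in favor — approved.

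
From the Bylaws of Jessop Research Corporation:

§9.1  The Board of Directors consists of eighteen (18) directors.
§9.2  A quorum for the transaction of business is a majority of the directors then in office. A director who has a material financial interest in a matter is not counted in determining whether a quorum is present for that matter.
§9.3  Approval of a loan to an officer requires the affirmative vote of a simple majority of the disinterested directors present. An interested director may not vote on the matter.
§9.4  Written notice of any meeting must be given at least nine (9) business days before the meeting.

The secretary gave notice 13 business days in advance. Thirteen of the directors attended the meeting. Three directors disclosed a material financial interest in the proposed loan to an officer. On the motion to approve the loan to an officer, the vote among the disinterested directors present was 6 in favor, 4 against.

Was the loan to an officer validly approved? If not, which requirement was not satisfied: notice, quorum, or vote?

Notice: 13 business days given; 9 required (13 ≥ 9). Satisfied.
Quorum: 13 present, but the 3 interested directors do not count, leaving 10. Quorum is 10. Satisfied.
Vote: the loan to an officer requires a majority of the disinterested directors present (13 − 3 = 10). A majority of 10 is 6, so 6 affirmative votes are needed; 6 voted in favor. Satisfied.

Valid — all requirements satisfied.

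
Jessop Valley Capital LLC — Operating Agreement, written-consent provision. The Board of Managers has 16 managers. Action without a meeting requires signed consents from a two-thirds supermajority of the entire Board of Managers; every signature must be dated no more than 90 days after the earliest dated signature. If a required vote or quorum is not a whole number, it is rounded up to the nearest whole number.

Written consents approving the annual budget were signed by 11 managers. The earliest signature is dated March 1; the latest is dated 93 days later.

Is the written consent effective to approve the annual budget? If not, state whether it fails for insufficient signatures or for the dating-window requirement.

Signatures required: a two-thirds supermajority of 16 — 2/3 of 16 = 10.67, rounded up to 11, so 11 needed; 11 signed. Sufficient.
Dating window: the latest signature is 93 days after the earliest; the limit is 90 days. Outside the window.

Not effective — dating-window requirement not satisfied.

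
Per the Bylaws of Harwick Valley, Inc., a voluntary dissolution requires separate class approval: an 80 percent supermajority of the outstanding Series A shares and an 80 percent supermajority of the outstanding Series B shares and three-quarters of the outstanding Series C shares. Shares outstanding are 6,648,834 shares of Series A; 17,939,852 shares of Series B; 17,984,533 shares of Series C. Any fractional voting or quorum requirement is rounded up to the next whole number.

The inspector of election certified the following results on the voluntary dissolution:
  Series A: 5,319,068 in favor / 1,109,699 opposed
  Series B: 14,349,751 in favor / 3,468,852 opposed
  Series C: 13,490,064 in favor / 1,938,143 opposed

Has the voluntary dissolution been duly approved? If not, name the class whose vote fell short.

Series A: 4/5 of 6648834 = 5319067.20, rounded up to 5319068; 5,319,068 required, 5,319,068 in favor — approved.
Series B: 4/5 of 17939852 = 14351881.60, rounded up to 14351882; 14,351,882 required, 14,349,751 in favor — not approved.
Series C: 3/4 of 17984533 = 13488399.75, rounded up to 13488400; 13,488,400 required, 13,490,064 in favor — approved.

Not approved — the Series B shares did not give the required vote.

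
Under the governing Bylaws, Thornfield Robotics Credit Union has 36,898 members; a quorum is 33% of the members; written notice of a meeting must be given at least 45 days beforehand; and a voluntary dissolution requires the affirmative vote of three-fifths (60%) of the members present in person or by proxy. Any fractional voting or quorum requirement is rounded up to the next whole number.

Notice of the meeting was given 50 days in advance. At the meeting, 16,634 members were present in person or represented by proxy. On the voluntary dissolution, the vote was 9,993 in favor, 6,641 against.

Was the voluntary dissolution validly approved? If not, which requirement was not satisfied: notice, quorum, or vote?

Valid — all requirements satisfied.

Notice: 50 days given; 45 required. Satisfied.
Quorum: 33% of 36,898 = 12,176.34, rounded up to 12,177; 16,634 present. Satisfied.
Vote: requires three-fifths of those present (16,634); 3/5 of 16634 = 9980.40, rounded up to 9981, so 9,981 needed; 9,993 in favor. Satisfied.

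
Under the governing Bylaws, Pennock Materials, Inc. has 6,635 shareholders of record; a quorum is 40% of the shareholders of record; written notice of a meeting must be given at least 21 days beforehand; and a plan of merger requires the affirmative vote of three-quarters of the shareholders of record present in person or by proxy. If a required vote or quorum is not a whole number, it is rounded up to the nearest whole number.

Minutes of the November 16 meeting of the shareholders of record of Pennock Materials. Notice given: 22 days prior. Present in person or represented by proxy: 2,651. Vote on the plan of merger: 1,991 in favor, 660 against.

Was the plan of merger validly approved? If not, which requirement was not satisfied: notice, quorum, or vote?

Invalid — quorum requirement not satisfied.

Notice: 22 days given; 21 required. Satisfied.
Quorum: 40% of 6,635 = 2,654; 2,651 present. Not satisfied.
Vote: requires three-fourths of those present (2,651); 3/4 of 2651 = 1988.25, rounded up to 1989, so 1,989 needed; 1,991 in favor. Satisfied.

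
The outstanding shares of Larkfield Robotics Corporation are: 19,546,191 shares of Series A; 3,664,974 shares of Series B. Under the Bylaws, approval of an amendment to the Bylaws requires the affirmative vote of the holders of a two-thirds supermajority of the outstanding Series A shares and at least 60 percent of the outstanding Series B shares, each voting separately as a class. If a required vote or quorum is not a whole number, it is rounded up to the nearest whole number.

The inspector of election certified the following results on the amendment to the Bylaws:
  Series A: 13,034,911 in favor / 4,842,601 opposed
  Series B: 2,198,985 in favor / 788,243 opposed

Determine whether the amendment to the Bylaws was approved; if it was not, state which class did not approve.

Series A: 2/3 of 19546191 = 13030794; 13,030,794 required, 13,034,911 in favor — approved.
Series B: 3/5 of 3664974 = 2198984.40, rounded up to 2198985; 2,198,985 required, 2,198,985 in favor — approved.

Approved — every class gave the required vote.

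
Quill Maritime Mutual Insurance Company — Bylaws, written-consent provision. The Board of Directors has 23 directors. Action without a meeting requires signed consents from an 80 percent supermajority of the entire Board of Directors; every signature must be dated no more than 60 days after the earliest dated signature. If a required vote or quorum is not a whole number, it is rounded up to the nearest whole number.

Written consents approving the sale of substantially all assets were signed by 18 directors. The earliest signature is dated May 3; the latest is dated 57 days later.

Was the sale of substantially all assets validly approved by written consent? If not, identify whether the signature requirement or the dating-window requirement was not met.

Signatures required: an 80 percent supermajority of 23 — 4/5 of 23 = 18.40, rounded up to 19, so 19 needed; 18 signed. Insufficient.
Dating window: the latest signature is 57 days after the earliest; the limit is 60 days. Within the window.

Not effective — insufficient signatures.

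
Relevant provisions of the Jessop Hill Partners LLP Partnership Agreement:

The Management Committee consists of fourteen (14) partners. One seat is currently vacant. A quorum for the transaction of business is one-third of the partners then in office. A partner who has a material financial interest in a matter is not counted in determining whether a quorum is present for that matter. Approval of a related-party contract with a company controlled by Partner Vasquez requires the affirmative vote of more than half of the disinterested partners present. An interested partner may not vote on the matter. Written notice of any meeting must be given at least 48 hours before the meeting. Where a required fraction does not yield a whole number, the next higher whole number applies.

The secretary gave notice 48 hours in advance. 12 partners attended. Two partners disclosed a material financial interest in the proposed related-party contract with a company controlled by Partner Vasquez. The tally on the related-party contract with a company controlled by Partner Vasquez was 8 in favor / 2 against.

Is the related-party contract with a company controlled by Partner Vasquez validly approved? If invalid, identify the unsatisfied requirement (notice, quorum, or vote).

Valid — all requirements satisfied.

Notice: 48 hours given; 48 required (48 ≥ 48). Satisfied.
Quorum: 12 present, but the 2 interested partners do not count, leaving 10. Quorum is 5. Satisfied.
Vote: the related-party contract with a company controlled by Partner Vasquez requires a majority of the disinterested partners present (12 − 2 = 10). A majority of 10 is 6, so 6 affirmative votes are needed; 8 voted in favor. Satisfied.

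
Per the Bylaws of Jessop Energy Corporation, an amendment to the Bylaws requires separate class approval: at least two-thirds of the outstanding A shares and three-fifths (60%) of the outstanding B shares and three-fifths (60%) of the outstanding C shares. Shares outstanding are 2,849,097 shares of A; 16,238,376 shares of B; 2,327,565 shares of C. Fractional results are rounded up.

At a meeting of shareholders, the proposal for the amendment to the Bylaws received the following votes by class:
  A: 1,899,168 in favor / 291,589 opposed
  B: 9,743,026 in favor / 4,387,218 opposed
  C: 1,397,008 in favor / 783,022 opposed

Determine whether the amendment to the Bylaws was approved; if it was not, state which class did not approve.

A: 2/3 of 2849097 = 1899398; 1,899,398 required, 1,899,168 in favor — not approved.
B: 3/5 of 16238376 = 9743025.60, rounded up to 9743026; 9,743,026 required, 9,743,026 in favor — approved.
C: 3/5 of 2327565 = 1396539; 1,396,539 required, 1,397,008 in favor — approved.

Not approved — the A shares did not give the required vote.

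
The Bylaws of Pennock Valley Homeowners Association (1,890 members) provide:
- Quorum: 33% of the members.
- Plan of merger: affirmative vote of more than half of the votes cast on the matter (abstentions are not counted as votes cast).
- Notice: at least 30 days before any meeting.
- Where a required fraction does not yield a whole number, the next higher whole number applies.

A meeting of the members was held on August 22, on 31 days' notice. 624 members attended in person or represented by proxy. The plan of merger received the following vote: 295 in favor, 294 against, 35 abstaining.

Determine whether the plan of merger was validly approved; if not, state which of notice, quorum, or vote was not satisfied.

Valid — all requirements satisfied.

Notice: 31 days given; 30 required. Satisfied.
Quorum: 33% of 1,890 = 623.70, rounded up to 624; 624 present. Satisfied.
Vote: requires a majority of the votes cast (624 − 35 abstaining = 589); a majority of 589 is 295, so 295 needed; 295 in favor. Satisfied.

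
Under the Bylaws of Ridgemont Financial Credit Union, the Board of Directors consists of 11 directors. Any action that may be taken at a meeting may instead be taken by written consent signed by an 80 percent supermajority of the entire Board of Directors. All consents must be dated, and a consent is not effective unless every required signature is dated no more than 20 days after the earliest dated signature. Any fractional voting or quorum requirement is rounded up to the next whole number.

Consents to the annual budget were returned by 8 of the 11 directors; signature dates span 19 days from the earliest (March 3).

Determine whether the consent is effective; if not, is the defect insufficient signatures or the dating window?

Signatures required: an 80 percent supermajority of 11 — 4/5 of 11 = 8.80, rounded up to 9, so 9 needed; 8 signed. Insufficient.
Dating window: the latest signature is 19 days after the earliest; the limit is 20 days. Within the window.

Not effective — insufficient signatures.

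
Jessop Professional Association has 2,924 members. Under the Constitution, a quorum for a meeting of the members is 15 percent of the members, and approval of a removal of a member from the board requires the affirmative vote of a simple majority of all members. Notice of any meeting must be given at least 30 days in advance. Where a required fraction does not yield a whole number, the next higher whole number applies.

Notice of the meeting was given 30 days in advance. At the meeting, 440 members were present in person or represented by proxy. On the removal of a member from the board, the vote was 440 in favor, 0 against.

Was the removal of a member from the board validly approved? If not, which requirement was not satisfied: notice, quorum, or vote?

Notice: 30 days given; 30 required. Satisfied.
Quorum: 15% of 2,924 = 438.60, rounded up to 439; 440 present. Satisfied.
Vote: requires a majority of all members (2,924); a majority of 2924 is 1463, so 1,463 needed; 440 in favor. Not satisfied.

Invalid — vote requirement not satisfied.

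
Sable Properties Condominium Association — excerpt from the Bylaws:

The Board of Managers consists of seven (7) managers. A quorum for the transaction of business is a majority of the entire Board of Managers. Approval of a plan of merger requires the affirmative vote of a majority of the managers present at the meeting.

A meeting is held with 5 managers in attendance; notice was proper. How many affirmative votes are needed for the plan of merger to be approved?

3

The plan of merger requires a majority of the managers present (5).
A majority of 5 is 3.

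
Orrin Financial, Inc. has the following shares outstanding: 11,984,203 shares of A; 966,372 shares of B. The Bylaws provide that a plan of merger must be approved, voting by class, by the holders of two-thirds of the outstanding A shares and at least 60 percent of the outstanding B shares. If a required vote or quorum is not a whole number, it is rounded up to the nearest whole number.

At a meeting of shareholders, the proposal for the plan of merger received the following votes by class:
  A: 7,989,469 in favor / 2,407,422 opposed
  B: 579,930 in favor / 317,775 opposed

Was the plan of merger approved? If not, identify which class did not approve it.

Approved — every class gave the required vote.

A: 2/3 of 11984203 = 7989468.67, rounded up to 7989469; 7,989,469 required, 7,989,469 in favor — approved.
B: 3/5 of 966372 = 579823.20, rounded up to 579824; 579,824 required, 579,930 in favor — approved.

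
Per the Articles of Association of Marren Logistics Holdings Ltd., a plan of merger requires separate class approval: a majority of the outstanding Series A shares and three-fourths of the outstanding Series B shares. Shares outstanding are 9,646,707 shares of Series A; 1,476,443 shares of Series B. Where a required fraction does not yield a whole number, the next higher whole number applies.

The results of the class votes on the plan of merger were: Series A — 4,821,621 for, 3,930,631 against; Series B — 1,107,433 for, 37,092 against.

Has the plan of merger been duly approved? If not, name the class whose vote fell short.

Series A: a majority of 9646707 is 4823354; 4,823,354 required, 4,821,621 in favor — not approved.
Series B: 3/4 of 1476443 = 1107332.25, rounded up to 1107333; 1,107,333 required, 1,107,433 in favor — approved.

Not approved — the Series A shares did not give the required vote.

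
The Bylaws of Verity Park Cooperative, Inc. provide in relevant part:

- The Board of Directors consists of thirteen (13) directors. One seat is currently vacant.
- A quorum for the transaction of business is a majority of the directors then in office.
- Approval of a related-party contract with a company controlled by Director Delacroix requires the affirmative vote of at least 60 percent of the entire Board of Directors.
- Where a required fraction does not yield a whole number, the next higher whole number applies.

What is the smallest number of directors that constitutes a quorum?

7

A majority of 12 is 7.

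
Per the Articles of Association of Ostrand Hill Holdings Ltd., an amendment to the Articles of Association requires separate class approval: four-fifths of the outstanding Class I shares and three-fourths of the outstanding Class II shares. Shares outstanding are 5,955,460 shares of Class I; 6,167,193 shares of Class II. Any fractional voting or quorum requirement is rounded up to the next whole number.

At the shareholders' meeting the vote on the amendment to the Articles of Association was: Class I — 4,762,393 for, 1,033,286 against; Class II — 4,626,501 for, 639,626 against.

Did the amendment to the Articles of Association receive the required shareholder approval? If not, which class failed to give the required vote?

Class I: 4/5 of 5955460 = 4764368; 4,764,368 required, 4,762,393 in favor — not approved.
Class II: 3/4 of 6167193 = 4625394.75, rounded up to 4625395; 4,625,395 required, 4,626,501 in favor — approved.

Not approved — the Class I shares did not give the required vote.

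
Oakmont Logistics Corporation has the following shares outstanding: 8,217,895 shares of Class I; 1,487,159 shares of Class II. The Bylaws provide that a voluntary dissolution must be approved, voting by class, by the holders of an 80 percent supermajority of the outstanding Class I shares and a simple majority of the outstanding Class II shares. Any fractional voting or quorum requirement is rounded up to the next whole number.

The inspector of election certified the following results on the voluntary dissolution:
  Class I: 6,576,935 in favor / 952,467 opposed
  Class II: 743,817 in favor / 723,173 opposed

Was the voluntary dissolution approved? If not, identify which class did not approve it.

Class I: 4/5 of 8217895 = 6574316; 6,574,316 required, 6,576,935 in favor — approved.
Class II: a majority of 1487159 is 743580; 743,580 required, 743,817 in favor — approved.

Approved — every class gave the required vote.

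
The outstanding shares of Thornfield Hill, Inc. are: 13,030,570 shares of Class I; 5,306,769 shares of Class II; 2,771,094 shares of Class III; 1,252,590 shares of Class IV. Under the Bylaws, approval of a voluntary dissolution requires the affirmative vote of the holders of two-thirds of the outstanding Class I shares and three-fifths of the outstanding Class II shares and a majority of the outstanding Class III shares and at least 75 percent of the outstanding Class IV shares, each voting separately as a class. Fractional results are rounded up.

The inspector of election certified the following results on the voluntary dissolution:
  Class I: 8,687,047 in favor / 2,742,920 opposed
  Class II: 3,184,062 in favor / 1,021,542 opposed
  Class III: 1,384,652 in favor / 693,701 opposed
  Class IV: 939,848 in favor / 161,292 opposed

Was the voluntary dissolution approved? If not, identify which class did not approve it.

Class I: 2/3 of 13030570 = 8687046.67, rounded up to 8687047; 8,687,047 required, 8,687,047 in favor — approved.
Class II: 3/5 of 5306769 = 3184061.40, rounded up to 3184062; 3,184,062 required, 3,184,062 in favor — approved.
Class III: a majority of 2771094 is 1385548; 1,385,548 required, 1,384,652 in favor — not approved.
Class IV: 3/4 of 1252590 = 939442.50, rounded up to 939443; 939,443 required, 939,848 in favor — approved.

Not approved — the Class III shares did not give the required vote.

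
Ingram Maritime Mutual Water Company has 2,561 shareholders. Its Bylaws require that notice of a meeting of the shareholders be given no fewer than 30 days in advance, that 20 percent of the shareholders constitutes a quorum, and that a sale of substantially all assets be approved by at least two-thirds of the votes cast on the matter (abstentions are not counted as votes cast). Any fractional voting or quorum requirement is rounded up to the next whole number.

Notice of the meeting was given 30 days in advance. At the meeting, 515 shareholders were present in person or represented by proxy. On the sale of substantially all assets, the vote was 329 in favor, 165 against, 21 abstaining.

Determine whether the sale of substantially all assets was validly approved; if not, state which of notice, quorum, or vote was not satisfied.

Invalid — vote requirement not satisfied.

Notice: 30 days given; 30 required. Satisfied.
Quorum: 20% of 2,561 = 512.20, rounded up to 513; 515 present. Satisfied.
Vote: requires two-thirds of the votes cast (515 − 21 abstaining = 494); 2/3 of 494 = 329.33, rounded up to 330, so 330 needed; 329 in favor. Not satisfied.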